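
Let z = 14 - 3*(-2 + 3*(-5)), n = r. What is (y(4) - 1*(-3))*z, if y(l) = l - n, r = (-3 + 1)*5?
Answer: 1105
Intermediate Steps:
r = -10 (r = -2*5 = -10)
n = -10
z = 65 (z = 14 - 3*(-2 - 15) = 14 - 3*(-17) = 14 + 51 = 65)
y(l) = 10 + l (y(l) = l - 1*(-10) = l + 10 = 10 + l)
(y(4) - 1*(-3))*z = ((10 + 4) - 1*(-3))*65 = (14 + 3)*65 = 17*65 = 1105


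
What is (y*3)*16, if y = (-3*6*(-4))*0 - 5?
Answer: -240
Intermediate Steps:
y = -5 (y = -18*(-4)*0 - 5 = 72*0 - 5 = 0 - 5 = -5)
(y*3)*16 = -5*3*16 = -15*16 = -240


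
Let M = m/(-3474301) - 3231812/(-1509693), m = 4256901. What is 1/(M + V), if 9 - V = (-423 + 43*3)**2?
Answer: -5245127899593/453315867304102192 ≈ -1.1571e-5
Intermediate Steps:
V = -86427 (V = 9 - (-423 + 43*3)**2 = 9 - (-423 + 129)**2 = 9 - 1*(-294)**2 = 9 - 1*86436 = 9 - 86436 = -86427)
M = 4801674022019/5245127899593 (M = 4256901/(-3474301) - 3231812/(-1509693) = 4256901*(-1/3474301) - 3231812*(-1/1509693) = -4256901/3474301 + 3231812/1509693 = 4801674022019/5245127899593 ≈ 0.91545)
1/(M + V) = 1/(4801674022019/5245127899593 - 86427) = 1/(-453315867304102192/5245127899593) = -5245127899593/453315867304102192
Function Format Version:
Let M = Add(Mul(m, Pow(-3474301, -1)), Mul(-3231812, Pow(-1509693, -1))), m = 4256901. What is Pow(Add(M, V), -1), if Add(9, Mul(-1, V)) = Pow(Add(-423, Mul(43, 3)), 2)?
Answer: Rational(-5245127899593, 453315867304102192) ≈ -1.1571e-5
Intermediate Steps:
V = -86427 (V = Add(9, Mul(-1, Pow(Add(-423, Mul(43, 3)), 2))) = Add(9, Mul(-1, Pow(Add(-423, 129), 2))) = Add(9, Mul(-1, Pow(-294, 2))) = Add(9, Mul(-1, 86436)) = Add(9, -86436) = -86427)
M = Rational(4801674022019, 5245127899593) (M = Add(Mul(4256901, Pow(-3474301, -1)), Mul(-3231812, Pow(-1509693, -1))) = Add(Mul(4256901, Rational(-1, 3474301)), Mul(-3231812, Rational(-1, 1509693))) = Add(Rational(-4256901, 3474301), Rational(3231812, 1509693)) = Rational(4801674022019, 5245127899593) ≈ 0.91545)
Pow(Add(M, V), -1) = Pow(Add(Rational(4801674022019, 5245127899593), -86427), -1) = Pow(Rational(-453315867304102192, 5245127899593), -1) = Rational(-5245127899593, 453315867304102192)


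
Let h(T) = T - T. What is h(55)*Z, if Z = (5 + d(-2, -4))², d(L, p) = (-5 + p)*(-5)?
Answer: 0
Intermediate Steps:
d(L, p) = 25 - 5*p
Z = 2500 (Z = (5 + (25 - 5*(-4)))² = (5 + (25 + 20))² = (5 + 45)² = 50² = 2500)
h(T) = 0
h(55)*Z = 0*2500 = 0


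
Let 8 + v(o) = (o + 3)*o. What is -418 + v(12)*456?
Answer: 78014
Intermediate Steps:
v(o) = -8 + o*(3 + o) (v(o) = -8 + (o + 3)*o = -8 + (3 + o)*o = -8 + o*(3 + o))
-418 + v(12)*456 = -418 + (-8 + 12**2 + 3*12)*456 = -418 + (-8 + 144 + 36)*456 = -418 + 172*456 = -418 + 78432 = 78014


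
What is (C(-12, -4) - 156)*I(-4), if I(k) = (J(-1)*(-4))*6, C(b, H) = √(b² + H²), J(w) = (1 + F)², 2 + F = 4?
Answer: 33696 - 864*√10 ≈ 30964.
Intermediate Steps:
F = 2 (F = -2 + 4 = 2)
J(w) = 9 (J(w) = (1 + 2)² = 3² = 9)
C(b, H) = √(H² + b²)
I(k) = -216 (I(k) = (9*(-4))*6 = -36*6 = -216)
(C(-12, -4) - 156)*I(-4) = (√((-4)² + (-12)²) - 156)*(-216) = (√(16 + 144) - 156)*(-216) = (√160 - 156)*(-216) = (4*√10 - 156)*(-216) = (-156 + 4*√10)*(-216) = 33696 - 864*√10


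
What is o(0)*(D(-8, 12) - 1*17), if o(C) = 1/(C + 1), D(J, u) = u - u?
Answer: -17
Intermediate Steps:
D(J, u) = 0
o(C) = 1/(1 + C)
o(0)*(D(-8, 12) - 1*17) = (0 - 1*17)/(1 + 0) = (0 - 17)/1 = 1*(-17) = -17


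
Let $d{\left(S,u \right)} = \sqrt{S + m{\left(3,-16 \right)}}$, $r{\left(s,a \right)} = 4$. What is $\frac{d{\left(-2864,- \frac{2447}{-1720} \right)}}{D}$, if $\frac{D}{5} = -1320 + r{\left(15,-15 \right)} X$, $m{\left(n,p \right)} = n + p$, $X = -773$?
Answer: $- \frac{i \sqrt{2877}}{22060} \approx - 0.0024314 i$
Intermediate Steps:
$d{\left(S,u \right)} = \sqrt{-13 + S}$ ($d{\left(S,u \right)} = \sqrt{S + \left(3 - 16\right)} = \sqrt{S - 13} = \sqrt{-13 + S}$)
$D = -22060$ ($D = 5 \left(-1320 + 4 \left(-773\right)\right) = 5 \left(-1320 - 3092\right) = 5 \left(-4412\right) = -22060$)
$\frac{d{\left(-2864,- \frac{2447}{-1720} \right)}}{D} = \frac{\sqrt{-13 - 2864}}{-22060} = \sqrt{-2877} \left(- \frac{1}{22060}\right) = i \sqrt{2877} \left(- \frac{1}{22060}\right) = - \frac{i \sqrt{2877}}{22060}$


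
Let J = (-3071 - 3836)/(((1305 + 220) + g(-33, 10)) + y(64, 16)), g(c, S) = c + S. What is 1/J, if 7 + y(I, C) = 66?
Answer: -1561/6907 ≈ -0.22600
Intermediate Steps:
g(c, S) = S + c
y(I, C) = 59 (y(I, C) = -7 + 66 = 59)
J = -6907/1561 (J = (-3071 - 3836)/(((1305 + 220) + (10 - 33)) + 59) = -6907/((1525 - 23) + 59) = -6907/(1502 + 59) = -6907/1561 ≈ -4.4247)
1/J = 1/(-6907/1561) = -1561/6907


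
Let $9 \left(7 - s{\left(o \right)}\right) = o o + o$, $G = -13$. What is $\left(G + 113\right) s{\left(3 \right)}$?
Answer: $\frac{1700}{3} \approx 566.67$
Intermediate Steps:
$s{\left(o \right)} = 7 - \frac{o}{9} - \frac{o^{2}}{9}$ ($s{\left(o \right)} = 7 - \frac{o o + o}{9} = 7 - \frac{o^{2} + o}{9} = 7 - \frac{o + o^{2}}{9} = 7 - \left(\frac{o}{9} + \frac{o^{2}}{9}\right) = 7 - \frac{o}{9} - \frac{o^{2}}{9}$)
$\left(G + 113\right) s{\left(3 \right)} = \left(-13 + 113\right) \left(7 - \frac{1}{3} - \frac{3^{2}}{9}\right) = 100 \left(7 - \frac{1}{3} - 1\right) = 100 \cdot \frac{17}{3} = \frac{1700}{3}$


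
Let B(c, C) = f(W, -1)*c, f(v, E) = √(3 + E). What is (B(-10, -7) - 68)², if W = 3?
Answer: 4824 + 1360*√2 ≈ 6747.3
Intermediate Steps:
B(c, C) = c*√2 (B(c, C) = √(3 - 1)*c = √2*c = c*√2)
(B(-10, -7) - 68)² = (-10*√2 - 68)² = (-68 - 10*√2)²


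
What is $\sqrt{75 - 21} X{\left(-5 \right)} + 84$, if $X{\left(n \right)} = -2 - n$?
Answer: $84 + 9 \sqrt{6} \approx 106.05$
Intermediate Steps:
$\sqrt{75 - 21} X{\left(-5 \right)} + 84 = \sqrt{75 - 21} \left(-2 - -5\right) + 84 = \sqrt{54} \left(-2 + 5\right) + 84 = 3 \sqrt{6} \cdot 3 + 84 = 9 \sqrt{6} + 84 = 84 + 9 \sqrt{6}$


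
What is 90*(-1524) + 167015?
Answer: 29855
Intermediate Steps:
90*(-1524) + 167015 = -137160 + 167015 = 29855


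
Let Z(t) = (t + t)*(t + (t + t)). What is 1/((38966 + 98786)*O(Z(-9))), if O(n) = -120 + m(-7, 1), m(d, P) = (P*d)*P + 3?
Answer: -1/17081248 ≈ -5.8544e-8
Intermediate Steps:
Z(t) = 6*t**2 (Z(t) = (2*t)*(t + 2*t) = (2*t)*(3*t) = 6*t**2)
m(d, P) = 3 + d*P**2 (m(d, P) = d*P**2 + 3 = 3 + d*P**2)
O(n) = -124 (O(n) = -120 + (3 - 7*1**2) = -120 + (3 - 7*1) = -120 + (3 - 7) = -120 - 4 = -124)
1/((38966 + 98786)*O(Z(-9))) = 1/((38966 + 98786)*(-124)) = -1/124/137752 = (1/137752)*(-1/124) = -1/17081248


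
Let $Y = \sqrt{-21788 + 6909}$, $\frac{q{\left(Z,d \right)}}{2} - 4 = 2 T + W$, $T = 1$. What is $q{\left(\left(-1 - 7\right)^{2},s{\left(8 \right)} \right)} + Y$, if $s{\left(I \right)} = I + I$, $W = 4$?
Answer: $20 + i \sqrt{14879} \approx 20.0 + 121.98 i$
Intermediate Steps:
$s{\left(I \right)} = 2 I$
$q{\left(Z,d \right)} = 20$ ($q{\left(Z,d \right)} = 8 + 2 \left(2 \cdot 1 + 4\right) = 8 + 2 \left(2 + 4\right) = 8 + 2 \cdot 6 = 8 + 12 = 20$)
$Y = i \sqrt{14879}$ ($Y = \sqrt{-14879} = i \sqrt{14879} \approx 121.98 i$)
$q{\left(\left(-1 - 7\right)^{2},s{\left(8 \right)} \right)} + Y = 20 + i \sqrt{14879}$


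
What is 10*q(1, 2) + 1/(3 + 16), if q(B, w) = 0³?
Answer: 1/19 ≈ 0.052632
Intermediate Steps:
q(B, w) = 0
10*q(1, 2) + 1/(3 + 16) = 10*0 + 1/(3 + 16) = 0 + 1/19 = 1/19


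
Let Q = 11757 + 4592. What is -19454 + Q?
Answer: -3105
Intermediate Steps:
Q = 16349
-19454 + Q = -19454 + 16349 = -3105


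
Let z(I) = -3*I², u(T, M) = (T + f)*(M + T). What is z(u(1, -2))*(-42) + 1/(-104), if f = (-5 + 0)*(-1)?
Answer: 471743/104 ≈ 4536.0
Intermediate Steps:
f = 5 (f = -5*(-1) = 5)
u(T, M) = (5 + T)*(M + T) (u(T, M) = (T + 5)*(M + T) = (5 + T)*(M + T))
z(u(1, -2))*(-42) + 1/(-104) = -3*(1² + 5*(-2) + 5*1 - 2*1)²*(-42) + 1/(-104) = -3*(1 - 10 + 5 - 2)²*(-42) - 1/104 = -3*(-6)²*(-42) - 1/104 = -3*36*(-42) - 1/104 = -108*(-42) - 1/104 = 4536 - 1/104 = 471743/104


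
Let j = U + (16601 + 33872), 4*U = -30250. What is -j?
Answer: -85821/2 ≈ -42911.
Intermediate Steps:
U = -15125/2 (U = (¼)*(-30250) = -15125/2 ≈ -7562.5)
j = 85821/2 (j = -15125/2 + (16601 + 33872) = -15125/2 + 50473 = 85821/2 ≈ 42911.)
-j = -1*85821/2 = -85821/2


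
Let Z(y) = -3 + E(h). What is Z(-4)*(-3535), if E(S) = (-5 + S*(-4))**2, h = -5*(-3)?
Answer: -14924770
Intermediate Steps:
h = 15
E(S) = (-5 - 4*S)**2
Z(y) = 4222 (Z(y) = -3 + (5 + 4*15)**2 = -3 + (5 + 60)**2 = -3 + 65**2 = -3 + 4225 = 4222)
Z(-4)*(-3535) = 4222*(-3535) = -14924770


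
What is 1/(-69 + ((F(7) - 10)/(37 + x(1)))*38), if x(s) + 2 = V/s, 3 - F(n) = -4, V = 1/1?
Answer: -6/433 ≈ -0.013857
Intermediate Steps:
V = 1
F(n) = 7 (F(n) = 3 - 1*(-4) = 3 + 4 = 7)
x(s) = -2 + 1/s
1/(-69 + ((F(7) - 10)/(37 + x(1)))*38) = 1/(-69 + ((7 - 10)/(37 + (-2 + 1/1)))*38) = 1/(-69 - 3/(37 + (-2 + 1))*38) = 1/(-69 - 3/(37 - 1)*38) = 1/(-69 - 3/36*38) = 1/(-69 - 3*1/36*38) = 1/(-69 - 1/12*38) = 1/(-69 - 19/6) = 1/(-433/6) = -6/433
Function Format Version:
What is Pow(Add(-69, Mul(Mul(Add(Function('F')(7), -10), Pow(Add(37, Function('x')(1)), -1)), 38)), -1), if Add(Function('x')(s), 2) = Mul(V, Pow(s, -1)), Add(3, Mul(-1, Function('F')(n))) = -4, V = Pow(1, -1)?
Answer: Rational(-6, 433) ≈ -0.013857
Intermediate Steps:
V = 1
Function('F')(n) = 7 (Function('F')(n) = Add(3, Mul(-1, -4)) = Add(3, 4) = 7)
Function('x')(s) = Add(-2, Pow(s, -1)) (Function('x')(s) = Add(-2, Mul(1, Pow(s, -1))) = Add(-2, Pow(s, -1)))
Pow(Add(-69, Mul(Mul(Add(Function('F')(7), -10), Pow(Add(37, Function('x')(1)), -1)), 38)), -1) = Pow(Add(-69, Mul(Mul(Add(7, -10), Pow(Add(37, Add(-2, Pow(1, -1))), -1)), 38)), -1) = Pow(Add(-69, Mul(Mul(-3, Pow(Add(37, Add(-2, 1)), -1)), 38)), -1) = Pow(Add(-69, Mul(Mul(-3, Pow(Add(37, -1), -1)), 38)), -1) = Pow(Add(-69, Mul(Mul(-3, Pow(36, -1)), 38)), -1) = Pow(Add(-69, Mul(Mul(-3, Rational(1, 36)), 38)), -1) = Pow(Add(-69, Mul(Rational(-1, 12), 38)), -1) = Pow(Add(-69, Rational(-19, 6)), -1) = Pow(Rational(-433, 6), -1) = Rational(-6, 433)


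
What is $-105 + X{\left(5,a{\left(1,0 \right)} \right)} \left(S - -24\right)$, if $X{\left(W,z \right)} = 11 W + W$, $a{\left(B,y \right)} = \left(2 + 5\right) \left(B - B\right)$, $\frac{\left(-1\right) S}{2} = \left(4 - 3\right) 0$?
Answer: $1335$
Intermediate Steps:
$S = 0$ ($S = - 2 \left(4 - 3\right) 0 = - 2 \cdot 1 \cdot 0 = \left(-2\right) 0 = 0$)
$a{\left(B,y \right)} = 0$ ($a{\left(B,y \right)} = 7 \cdot 0 = 0$)
$X{\left(W,z \right)} = 12 W$
$-105 + X{\left(5,a{\left(1,0 \right)} \right)} \left(S - -24\right) = -105 + 12 \cdot 5 \left(0 - -24\right) = -105 + 60 \left(0 + 24\right) = -105 + 60 \cdot 24 = -105 + 1440 = 1335$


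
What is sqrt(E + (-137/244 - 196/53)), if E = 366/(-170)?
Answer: I*sqrt(1937040262705)/549610 ≈ 2.5323*I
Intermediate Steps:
E = -183/85 (E = 366*(-1/170) = -183/85 ≈ -2.1529)
sqrt(E + (-137/244 - 196/53)) = sqrt(-183/85 + (-137/244 - 196/53)) = sqrt(-183/85 - 55085/12932) = sqrt(-7048781/1099220) = I*sqrt(1937040262705)/549610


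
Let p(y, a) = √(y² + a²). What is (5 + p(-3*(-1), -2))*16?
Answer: 80 + 16*√13 ≈ 137.69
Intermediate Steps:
p(y, a) = √(a² + y²)
(5 + p(-3*(-1), -2))*16 = (5 + √((-2)² + (-3*(-1))²))*16 = (5 + √(4 + 3²))*16 = (5 + √(4 + 9))*16 = (5 + √13)*16 = 80 + 16*√13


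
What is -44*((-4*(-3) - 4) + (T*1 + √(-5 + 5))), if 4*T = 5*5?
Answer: -627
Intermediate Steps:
T = 25/4 (T = (5*5)/4 = (¼)*25 = 25/4 ≈ 6.2500)
-44*((-4*(-3) - 4) + (T*1 + √(-5 + 5))) = -44*((-4*(-3) - 4) + ((25/4)*1 + √(-5 + 5))) = -44*((12 - 4) + (25/4 + √0)) = -44*(8 + (25/4 + 0)) = -44*(8 + 25/4) = -44*57/4 = -627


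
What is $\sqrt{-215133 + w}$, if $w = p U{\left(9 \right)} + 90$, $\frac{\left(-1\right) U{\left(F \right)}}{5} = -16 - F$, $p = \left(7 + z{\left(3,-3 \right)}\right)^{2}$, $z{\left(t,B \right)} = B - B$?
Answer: $i \sqrt{208918} \approx 457.08 i$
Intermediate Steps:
$z{\left(t,B \right)} = 0$
$p = 49$ ($p = \left(7 + 0\right)^{2} = 7^{2} = 49$)
$U{\left(F \right)} = 80 + 5 F$ ($U{\left(F \right)} = - 5 \left(-16 - F\right) = 80 + 5 F$)
$w = 6215$ ($w = 49 \left(80 + 5 \cdot 9\right) + 90 = 49 \left(80 + 45\right) + 90 = 49 \cdot 125 + 90 = 6125 + 90 = 6215$)
$\sqrt{-215133 + w} = \sqrt{-215133 + 6215} = \sqrt{-208918} = i \sqrt{208918}$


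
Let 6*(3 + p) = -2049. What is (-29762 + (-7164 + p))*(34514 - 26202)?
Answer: -309792396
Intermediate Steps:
p = -689/2 (p = -3 + (⅙)*(-2049) = -3 - 683/2 = -689/2 ≈ -344.50)
(-29762 + (-7164 + p))*(34514 - 26202) = (-29762 + (-7164 - 689/2))*(34514 - 26202) = (-29762 - 15017/2)*8312 = -74541/2*8312 = -309792396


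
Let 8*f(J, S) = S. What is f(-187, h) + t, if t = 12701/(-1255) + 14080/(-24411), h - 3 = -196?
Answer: -8534426453/245086440 ≈ -34.822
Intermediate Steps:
h = -193 (h = 3 - 196 = -193)
t = -327714511/30635805 (t = 12701*(-1/1255) + 14080*(-1/24411) = -12701/1255 - 14080/24411 = -327714511/30635805 ≈ -10.697)
f(J, S) = S/8
f(-187, h) + t = (⅛)*(-193) - 327714511/30635805 = -193/8 - 327714511/30635805 = -8534426453/245086440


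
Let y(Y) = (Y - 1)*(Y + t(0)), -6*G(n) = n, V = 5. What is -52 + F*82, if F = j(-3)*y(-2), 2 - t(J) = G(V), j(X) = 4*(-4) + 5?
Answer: 2203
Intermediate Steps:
G(n) = -n/6
j(X) = -11 (j(X) = -16 + 5 = -11)
t(J) = 17/6 (t(J) = 2 - (-1)*5/6 = 2 - 1*(-⅚) = 2 + ⅚ = 17/6)
y(Y) = (-1 + Y)*(17/6 + Y) (y(Y) = (Y - 1)*(Y + 17/6) = (-1 + Y)*(17/6 + Y))
F = 55/2 (F = -11*(-17/6 + (-2)² + (11/6)*(-2)) = -11*(-17/6 + 4 - 11/3) = -11*(-5/2) = 55/2 ≈ 27.500)
-52 + F*82 = -52 + (55/2)*82 = -52 + 2255 = 2203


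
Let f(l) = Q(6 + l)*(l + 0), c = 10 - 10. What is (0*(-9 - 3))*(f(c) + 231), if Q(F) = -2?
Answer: 0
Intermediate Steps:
c = 0
f(l) = -2*l (f(l) = -2*(l + 0) = -2*l)
(0*(-9 - 3))*(f(c) + 231) = (0*(-9 - 3))*(-2*0 + 231) = (0*(-12))*(0 + 231) = 0*231 = 0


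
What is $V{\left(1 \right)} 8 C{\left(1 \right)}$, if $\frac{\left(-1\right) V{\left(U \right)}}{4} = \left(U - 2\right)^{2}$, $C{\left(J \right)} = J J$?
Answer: $-32$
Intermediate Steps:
$C{\left(J \right)} = J^{2}$
$V{\left(U \right)} = - 4 \left(-2 + U\right)^{2}$ ($V{\left(U \right)} = - 4 \left(U - 2\right)^{2} = - 4 \left(-2 + U\right)^{2}$)
$V{\left(1 \right)} 8 C{\left(1 \right)} = - 4 \left(-2 + 1\right)^{2} \cdot 8 \cdot 1^{2} = - 4 \left(-1\right)^{2} \cdot 8 \cdot 1 = \left(-4\right) 1 \cdot 8 \cdot 1 = \left(-4\right) 8 \cdot 1 = \left(-32\right) 1 = -32$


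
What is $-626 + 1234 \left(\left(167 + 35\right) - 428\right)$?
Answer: $-279510$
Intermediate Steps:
$-626 + 1234 \left(\left(167 + 35\right) - 428\right) = -626 + 1234 \left(202 - 428\right) = -626 + 1234 \left(-226\right) = -626 - 278884 = -279510$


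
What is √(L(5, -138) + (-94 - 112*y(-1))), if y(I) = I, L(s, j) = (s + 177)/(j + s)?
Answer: 2*√1501/19 ≈ 4.0782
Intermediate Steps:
L(s, j) = (177 + s)/(j + s)
√(L(5, -138) + (-94 - 112*y(-1))) = √((177 + 5)/(-138 + 5) + (-94 - 112*(-1))) = √(182/(-133) + (-94 + 112)) = √(-1/133*182 + 18) = √(-26/19 + 18) = √(316/19) = 2*√1501/19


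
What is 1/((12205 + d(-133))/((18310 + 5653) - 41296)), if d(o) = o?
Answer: -17333/12072 ≈ -1.4358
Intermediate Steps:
1/((12205 + d(-133))/((18310 + 5653) - 41296)) = 1/((12205 - 133)/((18310 + 5653) - 41296)) = 1/(12072/(23963 - 41296)) = 1/(12072/(-17333)) = 1/(12072*(-1/17333)) = 1/(-12072/17333) = -17333/12072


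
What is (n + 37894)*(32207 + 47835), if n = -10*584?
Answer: 2565666268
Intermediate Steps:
n = -5840
(n + 37894)*(32207 + 47835) = (-5840 + 37894)*(32207 + 47835) = 32054*80042 = 2565666268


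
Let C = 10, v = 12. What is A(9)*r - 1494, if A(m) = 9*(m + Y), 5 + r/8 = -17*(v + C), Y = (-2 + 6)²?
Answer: -683694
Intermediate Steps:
Y = 16 (Y = 4² = 16)
r = -3032 (r = -40 + 8*(-17*(12 + 10)) = -40 + 8*(-17*22) = -40 + 8*(-374) = -40 - 2992 = -3032)
A(m) = 144 + 9*m (A(m) = 9*(m + 16) = 9*(16 + m) = 144 + 9*m)
A(9)*r - 1494 = (144 + 9*9)*(-3032) - 1494 = (144 + 81)*(-3032) - 1494 = 225*(-3032) - 1494 = -682200 - 1494 = -683694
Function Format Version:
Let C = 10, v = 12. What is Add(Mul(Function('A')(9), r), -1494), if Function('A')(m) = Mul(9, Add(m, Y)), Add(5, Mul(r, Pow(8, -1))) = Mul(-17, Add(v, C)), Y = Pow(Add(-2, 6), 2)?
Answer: -683694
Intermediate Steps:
Y = 16 (Y = Pow(4, 2) = 16)
r = -3032 (r = Add(-40, Mul(8, Mul(-17, Add(12, 10)))) = Add(-40, Mul(8, Mul(-17, 22))) = Add(-40, Mul(8, -374)) = Add(-40, -2992) = -3032)
Function('A')(m) = Add(144, Mul(9, m)) (Function('A')(m) = Mul(9, Add(m, 16)) = Mul(9, Add(16, m)) = Add(144, Mul(9, m)))
Add(Mul(Function('A')(9), r), -1494) = Add(Mul(Add(144, Mul(9, 9)), -3032), -1494) = Add(Mul(Add(144, 81), -3032), -1494) = Add(Mul(225, -3032), -1494) = Add(-682200, -1494) = -683694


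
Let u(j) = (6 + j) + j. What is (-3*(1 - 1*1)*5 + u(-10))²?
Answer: 196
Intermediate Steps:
u(j) = 6 + 2*j
(-3*(1 - 1*1)*5 + u(-10))² = (-3*(1 - 1*1)*5 + (6 + 2*(-10)))² = (-3*(1 - 1)*5 + (6 - 20))² = (-3*0*5 - 14)² = (0*5 - 14)² = (0 - 14)² = (-14)² = 196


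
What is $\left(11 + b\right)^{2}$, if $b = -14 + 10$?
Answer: $49$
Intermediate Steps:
$b = -4$
$\left(11 + b\right)^{2} = \left(11 - 4\right)^{2} = 7^{2} = 49$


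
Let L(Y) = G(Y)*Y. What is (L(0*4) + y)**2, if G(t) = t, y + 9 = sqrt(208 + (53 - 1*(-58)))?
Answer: (9 - sqrt(319))**2 ≈ 78.510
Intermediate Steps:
y = -9 + sqrt(319) (y = -9 + sqrt(208 + (53 - 1*(-58))) = -9 + sqrt(208 + (53 + 58)) = -9 + sqrt(208 + 111) = -9 + sqrt(319) ≈ 8.8606)
L(Y) = Y**2 (L(Y) = Y*Y = Y**2)
(L(0*4) + y)**2 = ((0*4)**2 + (-9 + sqrt(319)))**2 = (0**2 + (-9 + sqrt(319)))**2 = (0 + (-9 + sqrt(319)))**2 = (-9 + sqrt(319))**2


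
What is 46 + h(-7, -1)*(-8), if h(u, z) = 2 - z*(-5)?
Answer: 70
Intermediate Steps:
h(u, z) = 2 + 5*z
46 + h(-7, -1)*(-8) = 46 + (2 + 5*(-1))*(-8) = 46 + (2 - 5)*(-8) = 46 - 3*(-8) = 46 + 24 = 70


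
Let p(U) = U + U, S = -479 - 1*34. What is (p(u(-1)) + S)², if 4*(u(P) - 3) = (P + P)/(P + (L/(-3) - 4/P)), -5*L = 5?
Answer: 25735329/100 ≈ 2.5735e+5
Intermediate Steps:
L = -1 (L = -⅕*5 = -1)
S = -513 (S = -479 - 34 = -513)
u(P) = 3 + P/(2*(⅓ + P - 4/P)) (u(P) = 3 + ((P + P)/(P + (-1/(-3) - 4/P)))/4 = 3 + ((2*P)/(P + (-1*(-⅓) - 4/P)))/4 = 3 + ((2*P)/(P + (⅓ - 4/P)))/4 = 3 + ((2*P)/(⅓ + P - 4/P))/4 = 3 + (2*P/(⅓ + P - 4/P))/4 = 3 + P/(2*(⅓ + P - 4/P)))
p(U) = 2*U
(p(u(-1)) + S)² = (2*(3*(-24 + 2*(-1) + 7*(-1)²)/(2*(-12 - 1 + 3*(-1)²))) - 513)² = (2*(3*(-24 - 2 + 7*1)/(2*(-12 - 1 + 3*1))) - 513)² = (2*(3*(-24 - 2 + 7)/(2*(-12 - 1 + 3))) - 513)² = (2*((3/2)*(-19)/(-10)) - 513)² = (2*((3/2)*(-⅒)*(-19)) - 513)² = (2*(57/20) - 513)² = (57/10 - 513)² = (-5073/10)² = 25735329/100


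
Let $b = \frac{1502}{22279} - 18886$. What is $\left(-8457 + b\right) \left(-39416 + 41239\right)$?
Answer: $- \frac{1110522734485}{22279} \approx -4.9846 \cdot 10^{7}$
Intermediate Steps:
$b = - \frac{420759692}{22279}$ ($b = 1502 \cdot \frac{1}{22279} - 18886 = \frac{1502}{22279} - 18886 = - \frac{420759692}{22279} \approx -18886.0$)
$\left(-8457 + b\right) \left(-39416 + 41239\right) = \left(-8457 - \frac{420759692}{22279}\right) \left(-39416 + 41239\right) = \left(- \frac{609173195}{22279}\right) 1823 = - \frac{1110522734485}{22279}$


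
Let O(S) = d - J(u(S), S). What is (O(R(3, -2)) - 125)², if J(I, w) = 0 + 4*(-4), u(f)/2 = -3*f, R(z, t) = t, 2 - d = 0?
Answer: 11449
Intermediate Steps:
d = 2 (d = 2 - 1*0 = 2 + 0 = 2)
u(f) = -6*f (u(f) = 2*(-3*f) = -6*f)
J(I, w) = -16 (J(I, w) = 0 - 16 = -16)
O(S) = 18 (O(S) = 2 - 1*(-16) = 2 + 16 = 18)
(O(R(3, -2)) - 125)² = (18 - 125)² = (-107)² = 11449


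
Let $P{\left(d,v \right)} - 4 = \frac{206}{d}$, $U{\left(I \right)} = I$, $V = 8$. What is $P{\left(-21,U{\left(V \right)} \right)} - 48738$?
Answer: $- \frac{1023620}{21} \approx -48744.0$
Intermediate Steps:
$P{\left(d,v \right)} = 4 + \frac{206}{d}$
$P{\left(-21,U{\left(V \right)} \right)} - 48738 = \left(4 + \frac{206}{-21}\right) - 48738 = \left(4 + 206 \left(- \frac{1}{21}\right)\right) - 48738 = \left(4 - \frac{206}{21}\right) - 48738 = - \frac{122}{21} - 48738 = - \frac{1023620}{21}$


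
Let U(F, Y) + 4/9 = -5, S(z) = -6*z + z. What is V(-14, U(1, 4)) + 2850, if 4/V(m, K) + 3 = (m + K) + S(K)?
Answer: 122586/43 ≈ 2850.8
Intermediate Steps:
S(z) = -5*z
U(F, Y) = -49/9 (U(F, Y) = -4/9 - 5 = -49/9)
V(m, K) = 4/(-3 + m - 4*K) (V(m, K) = 4/(-3 + ((m + K) - 5*K)) = 4/(-3 + ((K + m) - 5*K)) = 4/(-3 + (m - 4*K)) = 4/(-3 + m - 4*K))
V(-14, U(1, 4)) + 2850 = 4/(-3 - 14 - 4*(-49/9)) + 2850 = 4/(-3 - 14 + 196/9) + 2850 = 4/(43/9) + 2850 = 4*(9/43) + 2850 = 36/43 + 2850 = 122586/43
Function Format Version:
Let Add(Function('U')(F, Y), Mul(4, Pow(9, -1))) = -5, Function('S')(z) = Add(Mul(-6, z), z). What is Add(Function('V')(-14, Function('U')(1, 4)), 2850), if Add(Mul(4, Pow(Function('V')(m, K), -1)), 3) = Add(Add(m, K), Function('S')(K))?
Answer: Rational(122586, 43) ≈ 2850.8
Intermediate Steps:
Function('S')(z) = Mul(-5, z)
Function('U')(F, Y) = Rational(-49, 9) (Function('U')(F, Y) = Add(Rational(-4, 9), -5) = Rational(-49, 9))
Function('V')(m, K) = Mul(4, Pow(Add(-3, m, Mul(-4, K)), -1)) (Function('V')(m, K) = Mul(4, Pow(Add(-3, Add(Add(m, K), Mul(-5, K))), -1)) = Mul(4, Pow(Add(-3, Add(Add(K, m), Mul(-5, K))), -1)) = Mul(4, Pow(Add(-3, Add(m, Mul(-4, K))), -1)) = Mul(4, Pow(Add(-3, m, Mul(-4, K)), -1)))
Add(Function('V')(-14, Function('U')(1, 4)), 2850) = Add(Mul(4, Pow(Add(-3, -14, Mul(-4, Rational(-49, 9))), -1)), 2850) = Add(Mul(4, Pow(Add(-3, -14, Rational(196, 9)), -1)), 2850) = Add(Mul(4, Pow(Rational(43, 9), -1)), 2850) = Add(Mul(4, Rational(9, 43)), 2850) = Add(Rational(36, 43), 2850) = Rational(122586, 43)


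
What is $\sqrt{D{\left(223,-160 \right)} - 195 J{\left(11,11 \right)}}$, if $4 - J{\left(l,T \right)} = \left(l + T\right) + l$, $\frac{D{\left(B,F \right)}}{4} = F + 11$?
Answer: $\sqrt{5059} \approx 71.127$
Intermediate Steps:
$D{\left(B,F \right)} = 44 + 4 F$ ($D{\left(B,F \right)} = 4 \left(F + 11\right) = 4 \left(11 + F\right) = 44 + 4 F$)
$J{\left(l,T \right)} = 4 - T - 2 l$ ($J{\left(l,T \right)} = 4 - \left(\left(l + T\right) + l\right) = 4 - \left(\left(T + l\right) + l\right) = 4 - \left(T + 2 l\right) = 4 - T - 2 l$)
$\sqrt{D{\left(223,-160 \right)} - 195 J{\left(11,11 \right)}} = \sqrt{\left(44 + 4 \left(-160\right)\right) - 195 \left(4 - 11 - 22\right)} = \sqrt{\left(44 - 640\right) - 195 \left(4 - 11 - 22\right)} = \sqrt{-596 - -5655} = \sqrt{-596 + 5655} = \sqrt{5059}$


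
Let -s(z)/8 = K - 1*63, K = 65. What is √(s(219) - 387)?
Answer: I*√403 ≈ 20.075*I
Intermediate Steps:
s(z) = -16 (s(z) = -8*(65 - 1*63) = -8*(65 - 63) = -8*2 = -16)
√(s(219) - 387) = √(-16 - 387) = √(-403) = I*√403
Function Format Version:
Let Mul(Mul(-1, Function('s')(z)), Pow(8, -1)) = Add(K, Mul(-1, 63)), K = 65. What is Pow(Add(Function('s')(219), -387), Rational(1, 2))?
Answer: Mul(I, Pow(403, Rational(1, 2))) ≈ Mul(20.075, I)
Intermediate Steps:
Function('s')(z) = -16 (Function('s')(z) = Mul(-8, Add(65, Mul(-1, 63))) = Mul(-8, Add(65, -63)) = Mul(-8, 2) = -16)
Pow(Add(Function('s')(219), -387), Rational(1, 2)) = Pow(Add(-16, -387), Rational(1, 2)) = Pow(-403, Rational(1, 2)) = Mul(I, Pow(403, Rational(1, 2)))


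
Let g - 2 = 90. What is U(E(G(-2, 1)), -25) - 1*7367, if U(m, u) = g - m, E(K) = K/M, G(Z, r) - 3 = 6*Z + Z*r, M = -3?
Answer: -21836/3 ≈ -7278.7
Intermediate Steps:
g = 92 (g = 2 + 90 = 92)
G(Z, r) = 3 + 6*Z + Z*r (G(Z, r) = 3 + (6*Z + Z*r) = 3 + 6*Z + Z*r)
E(K) = -K/3 (E(K) = K/(-3) = K*(-⅓) = -K/3)
U(m, u) = 92 - m
U(E(G(-2, 1)), -25) - 1*7367 = (92 - (-1)*(3 + 6*(-2) - 2*1)/3) - 1*7367 = (92 - (-1)*(3 - 12 - 2)/3) - 7367 = (92 - (-1)*(-11)/3) - 7367 = (92 - 1*11/3) - 7367 = (92 - 11/3) - 7367 = 265/3 - 7367 = -21836/3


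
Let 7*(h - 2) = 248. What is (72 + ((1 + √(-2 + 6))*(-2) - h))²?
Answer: 40000/49 ≈ 816.33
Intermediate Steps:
h = 262/7 (h = 2 + (⅐)*248 = 2 + 248/7 = 262/7 ≈ 37.429)
(72 + ((1 + √(-2 + 6))*(-2) - h))² = (72 + ((1 + √(-2 + 6))*(-2) - 1*262/7))² = (72 + ((1 + √4)*(-2) - 262/7))² = (72 + ((1 + 2)*(-2) - 262/7))² = (72 + (3*(-2) - 262/7))² = (72 + (-6 - 262/7))² = (72 - 304/7)² = (200/7)² = 40000/49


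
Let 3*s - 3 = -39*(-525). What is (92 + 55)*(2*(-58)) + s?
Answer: -10226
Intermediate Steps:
s = 6826 (s = 1 + (-39*(-525))/3 = 1 + (⅓)*20475 = 1 + 6825 = 6826)
(92 + 55)*(2*(-58)) + s = (92 + 55)*(2*(-58)) + 6826 = 147*(-116) + 6826 = -17052 + 6826 = -10226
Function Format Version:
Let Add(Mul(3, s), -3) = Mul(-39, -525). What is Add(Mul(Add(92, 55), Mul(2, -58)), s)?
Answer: -10226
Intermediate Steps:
s = 6826 (s = Add(1, Mul(Rational(1, 3), Mul(-39, -525))) = Add(1, Mul(Rational(1, 3), 20475)) = Add(1, 6825) = 6826)
Add(Mul(Add(92, 55), Mul(2, -58)), s) = Add(Mul(Add(92, 55), Mul(2, -58)), 6826) = Add(Mul(147, -116), 6826) = Add(-17052, 6826) = -10226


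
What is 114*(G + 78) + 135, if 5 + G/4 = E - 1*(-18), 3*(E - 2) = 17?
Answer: 18451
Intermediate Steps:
E = 23/3 (E = 2 + (⅓)*17 = 2 + 17/3 = 23/3 ≈ 7.6667)
G = 248/3 (G = -20 + 4*(23/3 - 1*(-18)) = -20 + 4*(23/3 + 18) = -20 + 4*(77/3) = -20 + 308/3 = 248/3 ≈ 82.667)
114*(G + 78) + 135 = 114*(248/3 + 78) + 135 = 114*(482/3) + 135 = 18316 + 135 = 18451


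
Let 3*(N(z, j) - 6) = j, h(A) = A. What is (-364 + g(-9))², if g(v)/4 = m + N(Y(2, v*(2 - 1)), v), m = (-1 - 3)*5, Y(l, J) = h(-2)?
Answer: 186624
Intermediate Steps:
Y(l, J) = -2
N(z, j) = 6 + j/3
m = -20 (m = -4*5 = -20)
g(v) = -56 + 4*v/3 (g(v) = 4*(-20 + (6 + v/3)) = 4*(-14 + v/3) = -56 + 4*v/3)
(-364 + g(-9))² = (-364 + (-56 + (4/3)*(-9)))² = (-364 + (-56 - 12))² = (-364 - 68)² = (-432)² = 186624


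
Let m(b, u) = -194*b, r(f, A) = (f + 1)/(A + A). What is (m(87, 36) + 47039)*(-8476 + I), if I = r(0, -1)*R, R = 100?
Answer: -257152686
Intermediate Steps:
r(f, A) = (1 + f)/(2*A) (r(f, A) = (1 + f)/((2*A)) = (1 + f)*(1/(2*A)) = (1 + f)/(2*A))
I = -50 (I = ((1/2)*(1 + 0)/(-1))*100 = ((1/2)*(-1)*1)*100 = -1/2*100 = -50)
(m(87, 36) + 47039)*(-8476 + I) = (-194*87 + 47039)*(-8476 - 50) = (-16878 + 47039)*(-8526) = 30161*(-8526) = -257152686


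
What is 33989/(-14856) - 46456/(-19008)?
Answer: 114811/735372 ≈ 0.15613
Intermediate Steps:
33989/(-14856) - 46456/(-19008) = 33989*(-1/14856) - 46456*(-1/19008) = -33989/14856 + 5807/2376 = 114811/735372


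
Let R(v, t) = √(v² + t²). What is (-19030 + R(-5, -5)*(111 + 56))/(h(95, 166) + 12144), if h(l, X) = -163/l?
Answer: -1807850/1153517 + 79325*√2/1153517 ≈ -1.4700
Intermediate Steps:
R(v, t) = √(t² + v²)
(-19030 + R(-5, -5)*(111 + 56))/(h(95, 166) + 12144) = (-19030 + √((-5)² + (-5)²)*(111 + 56))/(-163/95 + 12144) = (-19030 + √(25 + 25)*167)/(-163*1/95 + 12144) = (-19030 + √50*167)/(-163/95 + 12144) = (-19030 + (5*√2)*167)/(1153517/95) = (-19030 + 835*√2)*(95/1153517) = -1807850/1153517 + 79325*√2/1153517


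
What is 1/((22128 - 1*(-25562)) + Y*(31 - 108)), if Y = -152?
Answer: 1/59394 ≈ 1.6837e-5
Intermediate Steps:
1/((22128 - 1*(-25562)) + Y*(31 - 108)) = 1/((22128 - 1*(-25562)) - 152*(31 - 108)) = 1/((22128 + 25562) - 152*(-77)) = 1/(47690 + 11704) = 1/59394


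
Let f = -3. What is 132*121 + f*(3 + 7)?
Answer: 15942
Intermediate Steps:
132*121 + f*(3 + 7) = 132*121 - 3*(3 + 7) = 15972 - 3*10 = 15972 - 30 = 15942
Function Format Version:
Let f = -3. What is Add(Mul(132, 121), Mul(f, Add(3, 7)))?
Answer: 15942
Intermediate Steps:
Add(Mul(132, 121), Mul(f, Add(3, 7))) = Add(Mul(132, 121), Mul(-3, Add(3, 7))) = Add(15972, Mul(-3, 10)) = Add(15972, -30) = 15942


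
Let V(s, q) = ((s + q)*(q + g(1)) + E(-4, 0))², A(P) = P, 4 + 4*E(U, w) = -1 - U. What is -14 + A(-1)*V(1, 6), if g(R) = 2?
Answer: -49953/16 ≈ -3122.1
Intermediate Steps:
E(U, w) = -5/4 - U/4 (E(U, w) = -1 + (-1 - U)/4 = -1 + (-¼ - U/4) = -5/4 - U/4)
V(s, q) = (-¼ + (2 + q)*(q + s))² (V(s, q) = ((s + q)*(q + 2) + (-5/4 - ¼*(-4)))² = ((q + s)*(2 + q) + (-5/4 + 1))² = ((2 + q)*(q + s) - ¼)² = (-¼ + (2 + q)*(q + s))²)
-14 + A(-1)*V(1, 6) = -14 - (-1 + 4*6² + 8*6 + 8*1 + 4*6*1)²/16 = -14 - (-1 + 4*36 + 48 + 8 + 24)²/16 = -14 - (-1 + 144 + 48 + 8 + 24)²/16 = -14 - 223²/16 = -14 - 49729/16 = -49953/16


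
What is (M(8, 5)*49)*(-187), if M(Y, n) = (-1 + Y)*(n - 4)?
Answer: -64141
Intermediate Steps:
M(Y, n) = (-1 + Y)*(-4 + n)
(M(8, 5)*49)*(-187) = ((4 - 1*5 - 4*8 + 8*5)*49)*(-187) = ((4 - 5 - 32 + 40)*49)*(-187) = (7*49)*(-187) = 343*(-187) = -64141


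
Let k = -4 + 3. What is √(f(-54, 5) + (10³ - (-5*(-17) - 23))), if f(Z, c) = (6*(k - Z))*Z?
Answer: I*√16234 ≈ 127.41*I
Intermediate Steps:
k = -1
f(Z, c) = Z*(-6 - 6*Z) (f(Z, c) = (6*(-1 - Z))*Z = (-6 - 6*Z)*Z = Z*(-6 - 6*Z))
√(f(-54, 5) + (10³ - (-5*(-17) - 23))) = √(-6*(-54)*(1 - 54) + (10³ - (-5*(-17) - 23))) = √(-6*(-54)*(-53) + (1000 - (85 - 23))) = √(-17172 + (1000 - 1*62)) = √(-17172 + (1000 - 62)) = √(-17172 + 938) = √(-16234) = I*√16234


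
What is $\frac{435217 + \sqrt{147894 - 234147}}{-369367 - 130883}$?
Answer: $- \frac{435217}{500250} - \frac{i \sqrt{86253}}{500250} \approx -0.87 - 0.00058708 i$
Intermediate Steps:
$\frac{435217 + \sqrt{147894 - 234147}}{-369367 - 130883} = \frac{435217 + \sqrt{-86253}}{-500250} = \left(435217 + i \sqrt{86253}\right) \left(- \frac{1}{500250}\right) = - \frac{435217}{500250} - \frac{i \sqrt{86253}}{500250}$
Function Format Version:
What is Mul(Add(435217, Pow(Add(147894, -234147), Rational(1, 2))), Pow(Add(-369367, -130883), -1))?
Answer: Add(Rational(-435217, 500250), Mul(Rational(-1, 500250), I, Pow(86253, Rational(1, 2)))) ≈ Add(-0.87000, Mul(-0.00058708, I))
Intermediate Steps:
Mul(Add(435217, Pow(Add(147894, -234147), Rational(1, 2))), Pow(Add(-369367, -130883), -1)) = Mul(Add(435217, Pow(-86253, Rational(1, 2))), Pow(-500250, -1)) = Mul(Add(435217, Mul(I, Pow(86253, Rational(1, 2)))), Rational(-1, 500250)) = Add(Rational(-435217, 500250), Mul(Rational(-1, 500250), I, Pow(86253, Rational(1, 2))))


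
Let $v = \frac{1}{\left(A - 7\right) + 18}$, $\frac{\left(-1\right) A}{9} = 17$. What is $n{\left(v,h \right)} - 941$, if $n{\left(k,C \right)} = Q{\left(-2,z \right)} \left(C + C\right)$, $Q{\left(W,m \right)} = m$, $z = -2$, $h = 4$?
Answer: $-957$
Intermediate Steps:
$A = -153$ ($A = \left(-9\right) 17 = -153$)
$v = - \frac{1}{142}$ ($v = \frac{1}{\left(-153 - 7\right) + 18} = \frac{1}{-160 + 18} = \frac{1}{-142} = - \frac{1}{142} \approx -0.0070423$)
$n{\left(k,C \right)} = - 4 C$ ($n{\left(k,C \right)} = - 2 \left(C + C\right) = - 2 \cdot 2 C = - 4 C$)
$n{\left(v,h \right)} - 941 = \left(-4\right) 4 - 941 = -16 - 941 = -957$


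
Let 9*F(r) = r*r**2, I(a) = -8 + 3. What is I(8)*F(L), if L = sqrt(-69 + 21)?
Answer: 320*I*sqrt(3)/3 ≈ 184.75*I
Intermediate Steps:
I(a) = -5
L = 4*I*sqrt(3) (L = sqrt(-48) = 4*I*sqrt(3) ≈ 6.9282*I)
F(r) = r**3/9 (F(r) = (r*r**2)/9 = r**3/9)
I(8)*F(L) = -5*(4*I*sqrt(3))**3/9 = -5*(-192*I*sqrt(3))/9 = -(-320)*I*sqrt(3)/3 = 320*I*sqrt(3)/3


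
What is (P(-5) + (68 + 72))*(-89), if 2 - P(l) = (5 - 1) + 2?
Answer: -12104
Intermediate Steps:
P(l) = -4 (P(l) = 2 - ((5 - 1) + 2) = 2 - (4 + 2) = 2 - 1*6 = 2 - 6 = -4)
(P(-5) + (68 + 72))*(-89) = (-4 + (68 + 72))*(-89) = (-4 + 140)*(-89) = 136*(-89) = -12104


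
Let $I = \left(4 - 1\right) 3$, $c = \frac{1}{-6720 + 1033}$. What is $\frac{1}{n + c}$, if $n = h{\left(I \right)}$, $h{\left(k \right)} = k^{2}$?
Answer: $\frac{5687}{460646} \approx 0.012346$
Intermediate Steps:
$c = - \frac{1}{5687}$ ($c = \frac{1}{-5687} = - \frac{1}{5687} \approx -0.00017584$)
$I = 9$ ($I = 3 \cdot 3 = 9$)
$n = 81$ ($n = 9^{2} = 81$)
$\frac{1}{n + c} = \frac{1}{81 - \frac{1}{5687}} = \frac{1}{\frac{460646}{5687}} = \frac{5687}{460646}$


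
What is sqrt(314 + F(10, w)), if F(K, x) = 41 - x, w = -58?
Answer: sqrt(413) ≈ 20.322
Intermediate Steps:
sqrt(314 + F(10, w)) = sqrt(314 + (41 - 1*(-58))) = sqrt(314 + (41 + 58)) = sqrt(314 + 99) = sqrt(413)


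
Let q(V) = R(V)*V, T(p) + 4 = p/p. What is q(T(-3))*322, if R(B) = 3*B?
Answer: 8694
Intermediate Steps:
T(p) = -3 (T(p) = -4 + p/p = -4 + 1 = -3)
q(V) = 3*V² (q(V) = (3*V)*V = 3*V²)
q(T(-3))*322 = (3*(-3)²)*322 = (3*9)*322 = 27*322 = 8694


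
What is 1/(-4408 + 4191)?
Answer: -1/217 ≈ -0.0046083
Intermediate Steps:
1/(-4408 + 4191) = 1/(-217) = -1/217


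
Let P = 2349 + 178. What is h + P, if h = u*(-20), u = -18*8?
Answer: 5407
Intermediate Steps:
u = -144
h = 2880 (h = -144*(-20) = 2880)
P = 2527
h + P = 2880 + 2527 = 5407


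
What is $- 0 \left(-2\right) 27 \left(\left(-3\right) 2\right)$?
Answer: $0$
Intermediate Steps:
$- 0 \left(-2\right) 27 \left(\left(-3\right) 2\right) = \left(-1\right) 0 \cdot 27 \left(-6\right) = 0 \cdot 27 \left(-6\right) = 0 \left(-6\right) = 0$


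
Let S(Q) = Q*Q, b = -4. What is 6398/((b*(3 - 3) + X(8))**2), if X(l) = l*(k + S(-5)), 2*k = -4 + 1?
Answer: 3199/17672 ≈ 0.18102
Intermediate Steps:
k = -3/2 (k = (-4 + 1)/2 = (1/2)*(-3) = -3/2 ≈ -1.5000)
S(Q) = Q**2
X(l) = 47*l/2 (X(l) = l*(-3/2 + (-5)**2) = l*(-3/2 + 25) = l*(47/2) = 47*l/2)
6398/((b*(3 - 3) + X(8))**2) = 6398/((-4*(3 - 3) + (47/2)*8)**2) = 6398/((-4*0 + 188)**2) = 6398/((0 + 188)**2) = 6398/(188**2) = 6398/35344 = 6398*(1/35344) = 3199/17672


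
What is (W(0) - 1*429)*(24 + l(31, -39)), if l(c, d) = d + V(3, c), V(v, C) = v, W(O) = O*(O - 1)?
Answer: 5148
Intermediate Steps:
W(O) = O*(-1 + O)
l(c, d) = 3 + d (l(c, d) = d + 3 = 3 + d)
(W(0) - 1*429)*(24 + l(31, -39)) = (0*(-1 + 0) - 1*429)*(24 + (3 - 39)) = (0*(-1) - 429)*(24 - 36) = (0 - 429)*(-12) = -429*(-12) = 5148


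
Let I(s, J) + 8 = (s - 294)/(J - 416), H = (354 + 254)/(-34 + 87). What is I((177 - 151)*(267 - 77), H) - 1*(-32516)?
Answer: 348362641/10720 ≈ 32497.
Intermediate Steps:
H = 608/53 ≈ 11.472
I(s, J) = -8 + (-294 + s)/(-416 + J) (I(s, J) = -8 + (s - 294)/(J - 416) = -8 + (-294 + s)/(-416 + J))
I((177 - 151)*(267 - 77), H) - 1*(-32516) = (3034 + (177 - 151)*(267 - 77) - 8*608/53)/(-416 + 608/53) - 1*(-32516) = (3034 + 26*190 - 4864/53)/(-21440/53) + 32516 = -53*(3034 + 4940 - 4864/53)/21440 + 32516 = -53/21440*417758/53 + 32516 = -208879/10720 + 32516 = 348362641/10720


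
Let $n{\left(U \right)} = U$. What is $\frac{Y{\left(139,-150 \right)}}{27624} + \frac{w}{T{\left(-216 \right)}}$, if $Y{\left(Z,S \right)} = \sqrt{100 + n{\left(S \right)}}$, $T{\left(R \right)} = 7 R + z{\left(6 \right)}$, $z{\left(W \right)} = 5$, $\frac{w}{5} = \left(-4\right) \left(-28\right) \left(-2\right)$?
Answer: $\frac{1120}{1507} + \frac{5 i \sqrt{2}}{27624} \approx 0.7432 + 0.00025598 i$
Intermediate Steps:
$w = -1120$ ($w = 5 \left(-4\right) \left(-28\right) \left(-2\right) = 5 \cdot 112 \left(-2\right) = 5 \left(-224\right) = -1120$)
$T{\left(R \right)} = 5 + 7 R$ ($T{\left(R \right)} = 7 R + 5 = 5 + 7 R$)
$Y{\left(Z,S \right)} = \sqrt{100 + S}$
$\frac{Y{\left(139,-150 \right)}}{27624} + \frac{w}{T{\left(-216 \right)}} = \frac{\sqrt{100 - 150}}{27624} - \frac{1120}{5 + 7 \left(-216\right)} = \sqrt{-50} \cdot \frac{1}{27624} - \frac{1120}{5 - 1512} = 5 i \sqrt{2} \cdot \frac{1}{27624} - \frac{1120}{-1507} = \frac{5 i \sqrt{2}}{27624} - - \frac{1120}{1507} = \frac{5 i \sqrt{2}}{27624} + \frac{1120}{1507} = \frac{1120}{1507} + \frac{5 i \sqrt{2}}{27624}$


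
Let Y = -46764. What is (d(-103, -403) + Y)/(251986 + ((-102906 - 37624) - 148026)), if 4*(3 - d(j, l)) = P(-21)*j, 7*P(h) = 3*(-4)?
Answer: 54606/42665 ≈ 1.2799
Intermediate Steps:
P(h) = -12/7 (P(h) = (3*(-4))/7 = (⅐)*(-12) = -12/7)
d(j, l) = 3 + 3*j/7 (d(j, l) = 3 - (-3)*j/7 = 3 + 3*j/7)
(d(-103, -403) + Y)/(251986 + ((-102906 - 37624) - 148026)) = ((3 + (3/7)*(-103)) - 46764)/(251986 + ((-102906 - 37624) - 148026)) = ((3 - 309/7) - 46764)/(251986 + (-140530 - 148026)) = (-288/7 - 46764)/(251986 - 288556) = -327636/7/(-36570) = -327636/7*(-1/36570) = 54606/42665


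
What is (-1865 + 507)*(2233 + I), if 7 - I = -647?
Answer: -3920546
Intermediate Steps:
I = 654 (I = 7 - 1*(-647) = 7 + 647 = 654)
(-1865 + 507)*(2233 + I) = (-1865 + 507)*(2233 + 654) = -1358*2887 = -3920546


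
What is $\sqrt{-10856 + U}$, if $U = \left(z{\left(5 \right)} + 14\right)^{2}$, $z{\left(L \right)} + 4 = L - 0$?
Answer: $i \sqrt{10631} \approx 103.11 i$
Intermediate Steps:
$z{\left(L \right)} = -4 + L$ ($z{\left(L \right)} = -4 + \left(L - 0\right) = -4 + \left(L + 0\right) = -4 + L$)
$U = 225$ ($U = \left(\left(-4 + 5\right) + 14\right)^{2} = \left(1 + 14\right)^{2} = 15^{2} = 225$)
$\sqrt{-10856 + U} = \sqrt{-10856 + 225} = \sqrt{-10631} = i \sqrt{10631}$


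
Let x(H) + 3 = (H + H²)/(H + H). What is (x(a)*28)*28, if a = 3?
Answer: -784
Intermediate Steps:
x(H) = -3 + (H + H²)/(2*H) (x(H) = -3 + (H + H²)/(H + H) = -3 + (H + H²)/((2*H)) = -3 + (H + H²)*(1/(2*H)) = -3 + (H + H²)/(2*H))
(x(a)*28)*28 = ((-5/2 + (½)*3)*28)*28 = ((-5/2 + 3/2)*28)*28 = -1*28*28 = -28*28 = -784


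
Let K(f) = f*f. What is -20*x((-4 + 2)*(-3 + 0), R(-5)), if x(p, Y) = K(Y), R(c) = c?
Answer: -500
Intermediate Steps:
K(f) = f²
x(p, Y) = Y²
-20*x((-4 + 2)*(-3 + 0), R(-5)) = -20*(-5)² = -20*25 = -500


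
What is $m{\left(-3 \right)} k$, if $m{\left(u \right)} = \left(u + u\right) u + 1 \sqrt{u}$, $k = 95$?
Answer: $1710 + 95 i \sqrt{3} \approx 1710.0 + 164.54 i$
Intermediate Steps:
$m{\left(u \right)} = \sqrt{u} + 2 u^{2}$ ($m{\left(u \right)} = 2 u u + \sqrt{u} = 2 u^{2} + \sqrt{u} = \sqrt{u} + 2 u^{2}$)
$m{\left(-3 \right)} k = \left(\sqrt{-3} + 2 \left(-3\right)^{2}\right) 95 = \left(i \sqrt{3} + 2 \cdot 9\right) 95 = \left(i \sqrt{3} + 18\right) 95 = \left(18 + i \sqrt{3}\right) 95 = 1710 + 95 i \sqrt{3}$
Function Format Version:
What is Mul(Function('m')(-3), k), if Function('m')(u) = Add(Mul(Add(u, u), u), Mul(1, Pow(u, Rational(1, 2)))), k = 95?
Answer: Add(1710, Mul(95, I, Pow(3, Rational(1, 2)))) ≈ Add(1710.0, Mul(164.54, I))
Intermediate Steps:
Function('m')(u) = Add(Pow(u, Rational(1, 2)), Mul(2, Pow(u, 2))) (Function('m')(u) = Add(Mul(Mul(2, u), u), Pow(u, Rational(1, 2))) = Add(Mul(2, Pow(u, 2)), Pow(u, Rational(1, 2))) = Add(Pow(u, Rational(1, 2)), Mul(2, Pow(u, 2))))
Mul(Function('m')(-3), k) = Mul(Add(Pow(-3, Rational(1, 2)), Mul(2, Pow(-3, 2))), 95) = Mul(Add(Mul(I, Pow(3, Rational(1, 2))), Mul(2, 9)), 95) = Mul(Add(Mul(I, Pow(3, Rational(1, 2))), 18), 95) = Mul(Add(18, Mul(I, Pow(3, Rational(1, 2)))), 95) = Add(1710, Mul(95, I, Pow(3, Rational(1, 2))))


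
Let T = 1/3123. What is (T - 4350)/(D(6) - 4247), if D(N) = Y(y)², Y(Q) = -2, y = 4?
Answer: 13585049/13250889 ≈ 1.0252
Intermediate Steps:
T = 1/3123 ≈ 0.00032020
D(N) = 4 (D(N) = (-2)² = 4)
(T - 4350)/(D(6) - 4247) = (1/3123 - 4350)/(4 - 4247) = -13585049/3123/(-4243) = -13585049/3123*(-1/4243) = 13585049/13250889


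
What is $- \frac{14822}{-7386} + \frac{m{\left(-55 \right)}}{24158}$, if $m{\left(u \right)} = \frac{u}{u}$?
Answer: $\frac{179038631}{89215494} \approx 2.0068$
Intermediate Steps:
$m{\left(u \right)} = 1$
$- \frac{14822}{-7386} + \frac{m{\left(-55 \right)}}{24158} = - \frac{14822}{-7386} + 1 \cdot \frac{1}{24158} = \left(-14822\right) \left(- \frac{1}{7386}\right) + 1 \cdot \frac{1}{24158} = \frac{7411}{3693} + \frac{1}{24158} = \frac{179038631}{89215494}$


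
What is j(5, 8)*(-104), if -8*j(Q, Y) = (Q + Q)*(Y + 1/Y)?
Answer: 4225/4 ≈ 1056.3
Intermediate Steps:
j(Q, Y) = -Q*(Y + 1/Y)/4 (j(Q, Y) = -(Q + Q)*(Y + 1/Y)/8 = -2*Q*(Y + 1/Y)/8 = -Q*(Y + 1/Y)/4)
j(5, 8)*(-104) = -¼*5*(1 + 8²)/8*(-104) = -¼*5*⅛*(1 + 64)*(-104) = -¼*5*⅛*65*(-104) = -325/32*(-104) = 4225/4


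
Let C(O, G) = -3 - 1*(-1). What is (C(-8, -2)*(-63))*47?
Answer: 5922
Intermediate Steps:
C(O, G) = -2 (C(O, G) = -3 + 1 = -2)
(C(-8, -2)*(-63))*47 = -2*(-63)*47 = 126*47 = 5922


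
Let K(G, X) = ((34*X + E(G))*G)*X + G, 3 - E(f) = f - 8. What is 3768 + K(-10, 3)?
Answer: 68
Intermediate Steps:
E(f) = 11 - f (E(f) = 3 - (f - 8) = 3 - (-8 + f) = 3 + (8 - f) = 11 - f)
K(G, X) = G + G*X*(11 - G + 34*X) (K(G, X) = ((34*X + (11 - G))*G)*X + G = ((11 - G + 34*X)*G)*X + G = (G*(11 - G + 34*X))*X + G = G*X*(11 - G + 34*X) + G = G + G*X*(11 - G + 34*X))
3768 + K(-10, 3) = 3768 - 10*(1 + 34*3**2 - 1*3*(-11 - 10)) = 3768 - 10*(1 + 34*9 - 1*3*(-21)) = 3768 - 10*(1 + 306 + 63) = 3768 - 10*370 = 3768 - 3700 = 68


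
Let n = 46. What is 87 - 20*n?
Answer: -833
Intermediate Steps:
87 - 20*n = 87 - 20*46 = 87 - 920 = -833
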